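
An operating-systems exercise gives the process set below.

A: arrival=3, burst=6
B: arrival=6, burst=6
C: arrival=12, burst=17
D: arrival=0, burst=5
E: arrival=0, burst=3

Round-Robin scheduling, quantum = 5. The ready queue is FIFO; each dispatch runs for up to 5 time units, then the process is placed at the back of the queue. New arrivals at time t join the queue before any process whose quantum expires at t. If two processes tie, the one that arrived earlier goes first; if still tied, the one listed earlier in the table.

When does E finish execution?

8

Schedule: | D 0-5 | E 5-8 | A 8-13 | B 13-18 | C 18-23 | A 23-24 | B 24-25 | C 25-37 |
Completion: A=24  B=25  C=37  D=5  E=8
Turnaround (C−A): A=21  B=19  C=25  D=5  E=8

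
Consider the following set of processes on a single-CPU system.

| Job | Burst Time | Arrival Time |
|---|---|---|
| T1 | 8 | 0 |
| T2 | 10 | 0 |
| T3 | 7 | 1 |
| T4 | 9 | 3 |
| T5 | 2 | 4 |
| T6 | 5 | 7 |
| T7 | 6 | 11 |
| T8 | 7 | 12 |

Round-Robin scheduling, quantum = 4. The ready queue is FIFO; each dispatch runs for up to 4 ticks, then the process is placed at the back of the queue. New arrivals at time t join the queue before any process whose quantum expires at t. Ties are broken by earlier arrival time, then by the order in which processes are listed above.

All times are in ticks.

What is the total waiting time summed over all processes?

240

Schedule: | T1 0-4 | T2 4-8 | T3 8-12 | T4 12-16 | T5 16-18 | T1 18-22 | T6 22-26 | T2 26-30 | T7 30-34 | T8 34-38 | T3 38-41 | T4 41-45 | T6 45-46 | T2 46-48 | T7 48-50 | T8 50-53 | T4 53-54 |
Completion: T1=22  T2=48  T3=41  T4=54  T5=18  T6=46  T7=50  T8=53
Waiting = turnaround − burst: T1=14, T2=38, T3=33, T4=42, T5=12, T6=34, T7=33, T8=34
Total waiting = 14 + 38 + 33 + 42 + 12 + 34 + 33 + 34 = 240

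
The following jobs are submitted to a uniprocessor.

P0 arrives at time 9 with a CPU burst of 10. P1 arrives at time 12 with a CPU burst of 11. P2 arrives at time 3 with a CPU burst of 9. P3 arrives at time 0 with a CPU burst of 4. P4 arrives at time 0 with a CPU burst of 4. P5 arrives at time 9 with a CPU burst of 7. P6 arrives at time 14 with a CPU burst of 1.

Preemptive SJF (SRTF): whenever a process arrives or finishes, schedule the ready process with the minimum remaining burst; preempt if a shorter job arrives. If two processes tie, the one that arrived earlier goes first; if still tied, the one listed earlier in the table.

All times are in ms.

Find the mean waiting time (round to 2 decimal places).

8.14

Timeline: | P3 0-4 | P4 4-8 | P2 8-9 | P5 9-14 | P6 14-15 | P5 15-17 | P2 17-25 | P0 25-35 | P1 35-46 |
Completion: P0=35  P1=46  P2=25  P3=4  P4=8  P5=17  P6=15
Turnaround (C−A): P0=26  P1=34  P2=22  P3=4  P4=8  P5=8  P6=1
Waiting times: P0=16, P1=23, P2=13, P3=0, P4=4, P5=1, P6=0
Average waiting = (16+23+13+0+4+1+0) / 7 = 57/7 = 8.14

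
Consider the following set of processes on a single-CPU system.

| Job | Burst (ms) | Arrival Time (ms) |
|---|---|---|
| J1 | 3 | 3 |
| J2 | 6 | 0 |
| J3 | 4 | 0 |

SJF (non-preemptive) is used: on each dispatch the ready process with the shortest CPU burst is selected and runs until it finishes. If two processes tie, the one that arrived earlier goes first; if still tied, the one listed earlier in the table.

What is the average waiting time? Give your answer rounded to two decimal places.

Gantt: | J3 0-4 | J1 4-7 | J2 7-13 |
Completion: J1=7  J2=13  J3=4
Turnaround (C−A): J1=4  J2=13  J3=4
Waiting times: J1=1, J2=7, J3=0
Average waiting = (1+7+0) / 3 = 8/3 = 2.67

2.67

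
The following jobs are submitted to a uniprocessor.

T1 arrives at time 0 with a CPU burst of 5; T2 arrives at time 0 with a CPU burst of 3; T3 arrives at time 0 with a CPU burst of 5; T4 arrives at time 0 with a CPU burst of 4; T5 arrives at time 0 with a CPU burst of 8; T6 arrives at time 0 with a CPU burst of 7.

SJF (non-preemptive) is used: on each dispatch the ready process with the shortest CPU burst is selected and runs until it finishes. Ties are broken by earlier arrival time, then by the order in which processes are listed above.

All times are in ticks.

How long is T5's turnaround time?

32

Schedule: | T2 0-3 | T4 3-7 | T1 7-12 | T3 12-17 | T6 17-24 | T5 24-32 |
Completion: T1=12  T2=3  T3=17  T4=7  T5=32  T6=24
Turnaround(T5) = completion − arrival = 32 − 0 = 32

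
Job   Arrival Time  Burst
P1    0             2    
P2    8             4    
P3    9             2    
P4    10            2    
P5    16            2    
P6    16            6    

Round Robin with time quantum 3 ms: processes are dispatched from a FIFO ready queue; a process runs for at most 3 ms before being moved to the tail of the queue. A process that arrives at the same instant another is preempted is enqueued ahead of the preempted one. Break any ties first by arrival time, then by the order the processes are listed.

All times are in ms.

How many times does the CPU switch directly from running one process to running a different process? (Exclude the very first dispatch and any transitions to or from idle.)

5

Schedule: | P1 0-2 | idle 2-8 | P2 8-11 | P3 11-13 | P4 13-15 | P2 15-16 | P5 16-18 | P6 18-24 |
Completion: P1=2  P2=16  P3=13  P4=15  P5=18  P6=24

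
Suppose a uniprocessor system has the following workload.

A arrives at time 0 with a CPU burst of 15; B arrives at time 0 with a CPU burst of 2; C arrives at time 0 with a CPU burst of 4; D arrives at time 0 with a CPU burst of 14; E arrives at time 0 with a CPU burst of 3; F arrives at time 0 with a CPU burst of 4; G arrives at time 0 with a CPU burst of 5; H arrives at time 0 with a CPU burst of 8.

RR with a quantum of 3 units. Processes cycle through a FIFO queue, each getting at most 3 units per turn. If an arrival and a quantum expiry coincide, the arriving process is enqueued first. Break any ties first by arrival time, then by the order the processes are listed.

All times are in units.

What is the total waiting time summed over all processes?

207

Gantt: | A 0-3 | B 3-5 | C 5-8 | D 8-11 | E 11-14 | F 14-17 | G 17-20 | H 20-23 | A 23-26 | C 26-27 | D 27-30 | F 30-31 | G 31-33 | H 33-36 | A 36-39 | D 39-42 | H 42-44 | A 44-47 | D 47-50 | A 50-53 | D 53-55 |
Completion: A=53  B=5  C=27  D=55  E=14  F=31  G=33  H=44
Waiting = turnaround − burst: A=38, B=3, C=23, D=41, E=11, F=27, G=28, H=36
Total waiting = 38 + 3 + 23 + 41 + 11 + 27 + 28 + 36 = 207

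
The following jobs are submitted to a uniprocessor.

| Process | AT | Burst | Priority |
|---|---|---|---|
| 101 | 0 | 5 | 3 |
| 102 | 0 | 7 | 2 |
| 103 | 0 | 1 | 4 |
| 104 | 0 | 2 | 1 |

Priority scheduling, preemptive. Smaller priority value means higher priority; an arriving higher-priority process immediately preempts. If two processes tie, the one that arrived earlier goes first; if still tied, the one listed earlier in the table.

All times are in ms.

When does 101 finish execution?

Gantt: | 104 0-2 | 102 2-9 | 101 9-14 | 103 14-15 |
Completion: 101=14  102=9  103=15  104=2
Turnaround (C−A): 101=14  102=9  103=15  104=2

14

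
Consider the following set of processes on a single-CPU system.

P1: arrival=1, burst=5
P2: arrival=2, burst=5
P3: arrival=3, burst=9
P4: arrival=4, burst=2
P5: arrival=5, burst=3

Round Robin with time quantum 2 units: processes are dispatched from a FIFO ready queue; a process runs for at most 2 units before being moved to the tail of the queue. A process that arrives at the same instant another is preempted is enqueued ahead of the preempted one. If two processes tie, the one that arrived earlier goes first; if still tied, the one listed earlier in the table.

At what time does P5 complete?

Gantt: | idle 0-1 | P1 1-3 | P2 3-5 | P3 5-7 | P1 7-9 | P4 9-11 | P5 11-13 | P2 13-15 | P3 15-17 | P1 17-18 | P5 18-19 | P2 19-20 | P3 20-25 |
Completion: P1=18  P2=20  P3=25  P4=11  P5=19

19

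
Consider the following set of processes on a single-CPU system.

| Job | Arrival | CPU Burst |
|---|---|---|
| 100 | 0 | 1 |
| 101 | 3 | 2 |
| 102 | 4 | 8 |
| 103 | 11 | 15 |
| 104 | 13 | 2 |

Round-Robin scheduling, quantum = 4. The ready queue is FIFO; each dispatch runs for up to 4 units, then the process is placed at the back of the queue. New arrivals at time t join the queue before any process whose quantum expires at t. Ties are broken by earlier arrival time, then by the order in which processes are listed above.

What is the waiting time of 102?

1

Timeline: | 100 0-1 | idle 1-3 | 101 3-5 | 102 5-13 | 103 13-17 | 104 17-19 | 103 19-30 |
Completion: 100=1  101=5  102=13  103=30  104=19
Turnaround (C−A): 100=1  101=2  102=9  103=19  104=6
Waiting(102) = turnaround − burst = 9 − 8 = 1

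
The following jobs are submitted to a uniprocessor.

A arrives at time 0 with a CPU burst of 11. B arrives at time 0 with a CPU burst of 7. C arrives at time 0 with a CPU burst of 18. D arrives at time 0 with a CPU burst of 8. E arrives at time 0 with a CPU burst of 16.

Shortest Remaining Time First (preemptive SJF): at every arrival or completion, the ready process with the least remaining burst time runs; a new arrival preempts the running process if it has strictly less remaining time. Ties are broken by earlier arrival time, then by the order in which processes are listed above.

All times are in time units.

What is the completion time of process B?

7

Timeline: | B 0-7 | D 7-15 | A 15-26 | E 26-42 | C 42-60 |
Completion: A=26  B=7  C=60  D=15  E=42
Turnaround (C−A): A=26  B=7  C=60  D=15  E=42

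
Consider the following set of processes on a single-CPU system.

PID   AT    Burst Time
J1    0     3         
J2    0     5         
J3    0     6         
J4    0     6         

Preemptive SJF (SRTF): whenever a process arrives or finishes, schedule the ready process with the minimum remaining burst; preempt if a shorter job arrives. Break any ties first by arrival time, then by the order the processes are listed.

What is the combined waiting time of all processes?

Timeline: | J1 0-3 | J2 3-8 | J3 8-14 | J4 14-20 |
Completion: J1=3  J2=8  J3=14  J4=20
Turnaround (C−A): J1=3  J2=8  J3=14  J4=20
Waiting = turnaround − burst: J1=0, J2=3, J3=8, J4=14
Total waiting = 0 + 3 + 8 + 14 = 25

25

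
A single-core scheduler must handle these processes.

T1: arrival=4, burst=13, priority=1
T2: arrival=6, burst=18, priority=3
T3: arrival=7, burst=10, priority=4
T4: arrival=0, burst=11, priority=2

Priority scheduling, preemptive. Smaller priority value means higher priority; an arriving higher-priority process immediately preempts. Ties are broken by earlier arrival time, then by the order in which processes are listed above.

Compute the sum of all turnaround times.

118

Timeline: | T4 0-4 | T1 4-17 | T4 17-24 | T2 24-42 | T3 42-52 |
Completion: T1=17  T2=42  T3=52  T4=24
Turnaround = completion − arrival: T1=13, T2=36, T3=45, T4=24
Total turnaround = 13 + 36 + 45 + 24 = 118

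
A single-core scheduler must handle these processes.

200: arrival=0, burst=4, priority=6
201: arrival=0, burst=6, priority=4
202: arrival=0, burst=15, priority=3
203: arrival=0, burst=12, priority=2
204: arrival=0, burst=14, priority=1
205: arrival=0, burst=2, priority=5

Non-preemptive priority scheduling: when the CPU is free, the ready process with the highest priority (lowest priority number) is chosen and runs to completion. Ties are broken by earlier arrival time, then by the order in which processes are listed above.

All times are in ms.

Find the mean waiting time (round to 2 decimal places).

Gantt: | 204 0-14 | 203 14-26 | 202 26-41 | 201 41-47 | 205 47-49 | 200 49-53 |
Completion: 200=53  201=47  202=41  203=26  204=14  205=49
Turnaround (C−A): 200=53  201=47  202=41  203=26  204=14  205=49
Waiting times: 200=49, 201=41, 202=26, 203=14, 204=0, 205=47
Average waiting = (49+41+26+14+0+47) / 6 = 177/6 = 29.50

29.50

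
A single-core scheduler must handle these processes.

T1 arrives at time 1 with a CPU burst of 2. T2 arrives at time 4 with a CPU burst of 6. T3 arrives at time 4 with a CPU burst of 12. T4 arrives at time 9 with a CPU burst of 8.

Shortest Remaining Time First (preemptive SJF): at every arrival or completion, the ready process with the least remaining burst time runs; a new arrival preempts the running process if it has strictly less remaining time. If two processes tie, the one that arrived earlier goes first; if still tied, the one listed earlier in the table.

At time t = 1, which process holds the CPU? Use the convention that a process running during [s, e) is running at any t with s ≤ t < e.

T1

Schedule: | idle 0-1 | T1 1-3 | idle 3-4 | T2 4-10 | T4 10-18 | T3 18-30 |
Completion: T1=3  T2=10  T3=30  T4=18
Turnaround (C−A): T1=2  T2=6  T3=26  T4=9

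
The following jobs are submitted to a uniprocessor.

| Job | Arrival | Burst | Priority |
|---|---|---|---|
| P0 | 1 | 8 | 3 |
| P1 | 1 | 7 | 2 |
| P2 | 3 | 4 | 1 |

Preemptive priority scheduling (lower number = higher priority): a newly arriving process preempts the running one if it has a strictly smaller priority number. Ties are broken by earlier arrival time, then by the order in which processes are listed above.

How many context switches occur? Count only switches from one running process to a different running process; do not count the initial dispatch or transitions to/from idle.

Schedule: | idle 0-1 | P1 1-3 | P2 3-7 | P1 7-12 | P0 12-20 |
Completion: P0=20  P1=12  P2=7

3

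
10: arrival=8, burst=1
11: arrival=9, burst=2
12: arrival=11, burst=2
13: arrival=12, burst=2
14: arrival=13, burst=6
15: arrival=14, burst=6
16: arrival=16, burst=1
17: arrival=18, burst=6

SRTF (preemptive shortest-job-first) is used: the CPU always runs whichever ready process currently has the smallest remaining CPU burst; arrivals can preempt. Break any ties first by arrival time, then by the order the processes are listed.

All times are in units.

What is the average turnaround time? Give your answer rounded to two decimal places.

6.00

Gantt: | idle 0-8 | 10 8-9 | 11 9-11 | 12 11-13 | 13 13-15 | 14 15-16 | 16 16-17 | 14 17-22 | 15 22-28 | 17 28-34 |
Completion: 10=9  11=11  12=13  13=15  14=22  15=28  16=17  17=34
Turnaround times: 10=1, 11=2, 12=2, 13=3, 14=9, 15=14, 16=1, 17=16
Average turnaround = (1+2+2+3+9+14+1+16) / 8 = 48/8 = 6.00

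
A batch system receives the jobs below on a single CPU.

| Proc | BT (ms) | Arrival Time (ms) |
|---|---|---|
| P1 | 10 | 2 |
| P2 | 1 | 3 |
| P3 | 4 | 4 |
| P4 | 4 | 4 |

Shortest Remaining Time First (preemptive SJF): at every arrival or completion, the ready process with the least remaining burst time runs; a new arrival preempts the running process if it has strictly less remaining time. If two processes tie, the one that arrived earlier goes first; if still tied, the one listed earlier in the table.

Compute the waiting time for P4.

Gantt: | idle 0-2 | P1 2-3 | P2 3-4 | P3 4-8 | P4 8-12 | P1 12-21 |
Completion: P1=21  P2=4  P3=8  P4=12
Waiting(P4) = turnaround − burst = 8 − 4 = 4

4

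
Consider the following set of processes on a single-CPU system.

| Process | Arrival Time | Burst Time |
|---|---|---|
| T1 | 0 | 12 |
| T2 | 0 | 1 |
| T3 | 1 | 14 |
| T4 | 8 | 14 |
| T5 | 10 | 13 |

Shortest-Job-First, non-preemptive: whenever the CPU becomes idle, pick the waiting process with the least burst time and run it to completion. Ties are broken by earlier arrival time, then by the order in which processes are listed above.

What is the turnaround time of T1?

13

Timeline: | T2 0-1 | T1 1-13 | T5 13-26 | T3 26-40 | T4 40-54 |
Completion: T1=13  T2=1  T3=40  T4=54  T5=26
Turnaround (C−A): T1=13  T2=1  T3=39  T4=46  T5=16
Turnaround(T1) = completion − arrival = 13 − 0 = 13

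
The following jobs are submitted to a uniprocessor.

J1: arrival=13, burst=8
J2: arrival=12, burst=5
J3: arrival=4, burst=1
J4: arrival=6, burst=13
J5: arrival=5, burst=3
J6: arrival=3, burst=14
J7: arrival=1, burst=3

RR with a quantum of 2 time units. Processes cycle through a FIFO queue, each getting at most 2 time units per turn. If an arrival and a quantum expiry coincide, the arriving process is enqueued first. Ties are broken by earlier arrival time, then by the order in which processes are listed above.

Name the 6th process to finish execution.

J6

Timeline: | idle 0-1 | J7 1-3 | J6 3-5 | J7 5-6 | J3 6-7 | J5 7-9 | J6 9-11 | J4 11-13 | J5 13-14 | J6 14-16 | J2 16-18 | J1 18-20 | J4 20-22 | J6 22-24 | J2 24-26 | J1 26-28 | J4 28-30 | J6 30-32 | J2 32-33 | J1 33-35 | J4 35-37 | J6 37-39 | J1 39-41 | J4 41-43 | J6 43-45 | J4 45-48 |
Completion: J1=41  J2=33  J3=7  J4=48  J5=14  J6=45  J7=6
Finish order: J7 → J3 → J5 → J2 → J1 → J6 → J4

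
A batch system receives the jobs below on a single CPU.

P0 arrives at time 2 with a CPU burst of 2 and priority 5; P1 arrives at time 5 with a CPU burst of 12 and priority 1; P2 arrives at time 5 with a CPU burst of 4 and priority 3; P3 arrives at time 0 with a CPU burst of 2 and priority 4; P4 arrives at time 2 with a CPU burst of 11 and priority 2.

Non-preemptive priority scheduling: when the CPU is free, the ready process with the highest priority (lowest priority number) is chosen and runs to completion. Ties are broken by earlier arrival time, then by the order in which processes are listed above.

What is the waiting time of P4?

0

Timeline: | P3 0-2 | P4 2-13 | P1 13-25 | P2 25-29 | P0 29-31 |
Completion: P0=31  P1=25  P2=29  P3=2  P4=13
Waiting(P4) = turnaround − burst = 11 − 11 = 0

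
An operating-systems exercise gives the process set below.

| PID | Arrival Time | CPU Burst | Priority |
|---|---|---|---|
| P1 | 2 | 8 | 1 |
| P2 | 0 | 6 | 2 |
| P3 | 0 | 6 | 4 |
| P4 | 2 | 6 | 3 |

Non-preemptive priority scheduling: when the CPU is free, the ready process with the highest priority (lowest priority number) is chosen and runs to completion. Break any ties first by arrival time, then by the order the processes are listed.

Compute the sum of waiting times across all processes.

36

Schedule: | P2 0-6 | P1 6-14 | P4 14-20 | P3 20-26 |
Completion: P1=14  P2=6  P3=26  P4=20
Turnaround (C−A): P1=12  P2=6  P3=26  P4=18
Waiting = turnaround − burst: P1=4, P2=0, P3=20, P4=12
Total waiting = 4 + 0 + 20 + 12 = 36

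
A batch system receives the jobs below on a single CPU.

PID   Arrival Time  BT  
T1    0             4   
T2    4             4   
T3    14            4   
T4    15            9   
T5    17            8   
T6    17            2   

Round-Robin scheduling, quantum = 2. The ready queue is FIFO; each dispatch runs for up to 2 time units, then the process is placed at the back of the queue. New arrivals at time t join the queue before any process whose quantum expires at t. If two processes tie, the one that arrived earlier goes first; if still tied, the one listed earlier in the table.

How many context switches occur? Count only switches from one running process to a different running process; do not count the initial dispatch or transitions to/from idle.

12

Schedule: | T1 0-4 | T2 4-8 | idle 8-14 | T3 14-16 | T4 16-18 | T3 18-20 | T5 20-22 | T6 22-24 | T4 24-26 | T5 26-28 | T4 28-30 | T5 30-32 | T4 32-34 | T5 34-36 | T4 36-37 |
Completion: T1=4  T2=8  T3=20  T4=37  T5=36  T6=24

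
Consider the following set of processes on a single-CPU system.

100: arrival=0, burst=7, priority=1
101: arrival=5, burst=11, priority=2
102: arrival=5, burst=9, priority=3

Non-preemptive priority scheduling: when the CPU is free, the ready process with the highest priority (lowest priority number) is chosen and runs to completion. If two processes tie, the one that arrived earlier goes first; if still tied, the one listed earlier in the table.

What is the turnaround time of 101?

Schedule: | 100 0-7 | 101 7-18 | 102 18-27 |
Completion: 100=7  101=18  102=27
Turnaround (C−A): 100=7  101=13  102=22
Turnaround(101) = completion − arrival = 18 − 5 = 13

13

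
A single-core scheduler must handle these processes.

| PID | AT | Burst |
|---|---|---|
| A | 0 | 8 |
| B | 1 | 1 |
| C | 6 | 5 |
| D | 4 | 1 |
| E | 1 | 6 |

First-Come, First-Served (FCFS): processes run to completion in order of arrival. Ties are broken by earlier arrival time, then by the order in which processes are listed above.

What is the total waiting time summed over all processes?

Gantt: | A 0-8 | B 8-9 | E 9-15 | D 15-16 | C 16-21 |
Completion: A=8  B=9  C=21  D=16  E=15
Turnaround (C−A): A=8  B=8  C=15  D=12  E=14
Waiting = turnaround − burst: A=0, B=7, C=10, D=11, E=8
Total waiting = 0 + 7 + 10 + 11 + 8 = 36

36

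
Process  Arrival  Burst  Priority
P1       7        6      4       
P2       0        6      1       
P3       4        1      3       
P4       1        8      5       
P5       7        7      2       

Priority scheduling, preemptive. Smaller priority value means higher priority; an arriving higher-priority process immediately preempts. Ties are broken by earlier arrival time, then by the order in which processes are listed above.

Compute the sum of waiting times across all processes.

Schedule: | P2 0-6 | P3 6-7 | P5 7-14 | P1 14-20 | P4 20-28 |
Completion: P1=20  P2=6  P3=7  P4=28  P5=14
Turnaround (C−A): P1=13  P2=6  P3=3  P4=27  P5=7
Waiting = turnaround − burst: P1=7, P2=0, P3=2, P4=19, P5=0
Total waiting = 7 + 0 + 2 + 19 + 0 = 28

28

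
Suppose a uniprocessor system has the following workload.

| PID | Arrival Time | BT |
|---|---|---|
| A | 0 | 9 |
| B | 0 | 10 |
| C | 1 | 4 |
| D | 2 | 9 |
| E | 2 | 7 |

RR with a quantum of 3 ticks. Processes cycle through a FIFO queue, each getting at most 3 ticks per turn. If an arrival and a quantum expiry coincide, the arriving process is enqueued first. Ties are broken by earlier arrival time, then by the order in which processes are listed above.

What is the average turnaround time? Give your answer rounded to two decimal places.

32.40

Gantt: | A 0-3 | B 3-6 | C 6-9 | D 9-12 | E 12-15 | A 15-18 | B 18-21 | C 21-22 | D 22-25 | E 25-28 | A 28-31 | B 31-34 | D 34-37 | E 37-38 | B 38-39 |
Completion: A=31  B=39  C=22  D=37  E=38
Turnaround (C−A): A=31  B=39  C=21  D=35  E=36
Turnaround times: A=31, B=39, C=21, D=35, E=36
Average turnaround = (31+39+21+35+36) / 5 = 162/5 = 32.40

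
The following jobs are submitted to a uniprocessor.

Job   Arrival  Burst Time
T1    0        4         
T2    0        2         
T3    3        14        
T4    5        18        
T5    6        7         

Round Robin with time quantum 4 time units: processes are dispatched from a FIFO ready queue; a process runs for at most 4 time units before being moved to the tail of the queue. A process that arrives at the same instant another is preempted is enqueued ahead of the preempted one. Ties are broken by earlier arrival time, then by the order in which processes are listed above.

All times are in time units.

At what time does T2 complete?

Timeline: | T1 0-4 | T2 4-6 | T3 6-10 | T4 10-14 | T5 14-18 | T3 18-22 | T4 22-26 | T5 26-29 | T3 29-33 | T4 33-37 | T3 37-39 | T4 39-45 |
Completion: T1=4  T2=6  T3=39  T4=45  T5=29
Turnaround (C−A): T1=4  T2=6  T3=36  T4=40  T5=23

6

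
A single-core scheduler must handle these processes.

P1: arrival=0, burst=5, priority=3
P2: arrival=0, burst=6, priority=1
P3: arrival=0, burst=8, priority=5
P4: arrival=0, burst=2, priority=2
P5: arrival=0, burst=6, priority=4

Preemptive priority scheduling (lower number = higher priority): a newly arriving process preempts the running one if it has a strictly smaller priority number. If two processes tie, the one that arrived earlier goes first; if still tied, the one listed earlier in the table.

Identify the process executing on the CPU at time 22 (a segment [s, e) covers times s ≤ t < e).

Timeline: | P2 0-6 | P4 6-8 | P1 8-13 | P5 13-19 | P3 19-27 |
Completion: P1=13  P2=6  P3=27  P4=8  P5=19

P3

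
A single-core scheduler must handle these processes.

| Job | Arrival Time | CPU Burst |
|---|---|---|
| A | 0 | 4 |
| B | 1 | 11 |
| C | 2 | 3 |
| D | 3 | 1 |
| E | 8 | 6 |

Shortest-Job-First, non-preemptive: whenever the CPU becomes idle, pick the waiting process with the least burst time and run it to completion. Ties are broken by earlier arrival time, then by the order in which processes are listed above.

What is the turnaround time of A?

Schedule: | A 0-4 | D 4-5 | C 5-8 | E 8-14 | B 14-25 |
Completion: A=4  B=25  C=8  D=5  E=14
Turnaround (C−A): A=4  B=24  C=6  D=2  E=6
Turnaround(A) = completion − arrival = 4 − 0 = 4

4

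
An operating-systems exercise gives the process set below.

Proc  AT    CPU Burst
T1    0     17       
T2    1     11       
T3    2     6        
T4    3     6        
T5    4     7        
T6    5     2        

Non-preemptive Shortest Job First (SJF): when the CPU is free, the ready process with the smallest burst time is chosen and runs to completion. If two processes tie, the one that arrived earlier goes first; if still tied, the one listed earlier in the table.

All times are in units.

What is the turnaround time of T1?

Timeline: | T1 0-17 | T6 17-19 | T3 19-25 | T4 25-31 | T5 31-38 | T2 38-49 |
Completion: T1=17  T2=49  T3=25  T4=31  T5=38  T6=19
Turnaround (C−A): T1=17  T2=48  T3=23  T4=28  T5=34  T6=14
Turnaround(T1) = completion − arrival = 17 − 0 = 17

17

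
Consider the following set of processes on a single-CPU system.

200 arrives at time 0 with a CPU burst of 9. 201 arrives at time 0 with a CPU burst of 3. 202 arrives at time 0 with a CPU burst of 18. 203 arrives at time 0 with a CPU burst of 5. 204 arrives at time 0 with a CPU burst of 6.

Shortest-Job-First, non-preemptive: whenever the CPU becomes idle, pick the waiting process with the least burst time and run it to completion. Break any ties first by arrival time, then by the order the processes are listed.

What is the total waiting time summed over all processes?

48

Schedule: | 201 0-3 | 203 3-8 | 204 8-14 | 200 14-23 | 202 23-41 |
Completion: 200=23  201=3  202=41  203=8  204=14
Turnaround (C−A): 200=23  201=3  202=41  203=8  204=14
Waiting = turnaround − burst: 200=14, 201=0, 202=23, 203=3, 204=8
Total waiting = 14 + 0 + 23 + 3 + 8 = 48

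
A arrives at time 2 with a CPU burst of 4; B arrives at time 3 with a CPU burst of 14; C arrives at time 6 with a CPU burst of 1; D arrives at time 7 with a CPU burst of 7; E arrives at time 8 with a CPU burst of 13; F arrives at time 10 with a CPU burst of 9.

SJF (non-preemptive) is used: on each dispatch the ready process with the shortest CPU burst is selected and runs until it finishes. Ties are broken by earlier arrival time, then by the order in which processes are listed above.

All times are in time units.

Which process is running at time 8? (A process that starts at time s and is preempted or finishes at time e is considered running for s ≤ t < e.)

D

Gantt: | idle 0-2 | A 2-6 | C 6-7 | D 7-14 | F 14-23 | E 23-36 | B 36-50 |
Completion: A=6  B=50  C=7  D=14  E=36  F=23
Turnaround (C−A): A=4  B=47  C=1  D=7  E=28  F=13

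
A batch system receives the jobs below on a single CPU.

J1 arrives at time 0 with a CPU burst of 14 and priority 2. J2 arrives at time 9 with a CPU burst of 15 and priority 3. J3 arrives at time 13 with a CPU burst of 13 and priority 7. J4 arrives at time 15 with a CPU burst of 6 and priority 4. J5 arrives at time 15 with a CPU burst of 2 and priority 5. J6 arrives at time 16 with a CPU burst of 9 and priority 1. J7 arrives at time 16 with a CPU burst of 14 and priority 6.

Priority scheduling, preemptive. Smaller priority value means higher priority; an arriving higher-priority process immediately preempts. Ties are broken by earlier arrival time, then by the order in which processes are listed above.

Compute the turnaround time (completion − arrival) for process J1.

14

Gantt: | J1 0-14 | J2 14-16 | J6 16-25 | J2 25-38 | J4 38-44 | J5 44-46 | J7 46-60 | J3 60-73 |
Completion: J1=14  J2=38  J3=73  J4=44  J5=46  J6=25  J7=60
Turnaround (C−A): J1=14  J2=29  J3=60  J4=29  J5=31  J6=9  J7=44
Turnaround(J1) = completion − arrival = 14 − 0 = 14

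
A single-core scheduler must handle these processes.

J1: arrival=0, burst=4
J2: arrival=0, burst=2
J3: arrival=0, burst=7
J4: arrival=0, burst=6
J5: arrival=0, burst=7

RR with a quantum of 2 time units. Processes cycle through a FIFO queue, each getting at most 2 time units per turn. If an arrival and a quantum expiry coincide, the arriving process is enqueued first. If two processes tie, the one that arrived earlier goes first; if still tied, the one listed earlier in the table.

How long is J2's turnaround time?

4

Schedule: | J1 0-2 | J2 2-4 | J3 4-6 | J4 6-8 | J5 8-10 | J1 10-12 | J3 12-14 | J4 14-16 | J5 16-18 | J3 18-20 | J4 20-22 | J5 22-24 | J3 24-25 | J5 25-26 |
Completion: J1=12  J2=4  J3=25  J4=22  J5=26
Turnaround(J2) = completion − arrival = 4 − 0 = 4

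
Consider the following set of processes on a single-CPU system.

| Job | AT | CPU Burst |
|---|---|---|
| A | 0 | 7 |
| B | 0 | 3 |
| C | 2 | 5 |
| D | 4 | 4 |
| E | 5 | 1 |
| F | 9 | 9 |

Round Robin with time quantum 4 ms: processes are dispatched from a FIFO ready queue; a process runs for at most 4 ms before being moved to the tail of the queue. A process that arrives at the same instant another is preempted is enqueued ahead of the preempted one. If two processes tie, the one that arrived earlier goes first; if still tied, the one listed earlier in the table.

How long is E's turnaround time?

Schedule: | A 0-4 | B 4-7 | C 7-11 | D 11-15 | A 15-18 | E 18-19 | F 19-23 | C 23-24 | F 24-29 |
Completion: A=18  B=7  C=24  D=15  E=19  F=29
Turnaround(E) = completion − arrival = 19 − 5 = 14

14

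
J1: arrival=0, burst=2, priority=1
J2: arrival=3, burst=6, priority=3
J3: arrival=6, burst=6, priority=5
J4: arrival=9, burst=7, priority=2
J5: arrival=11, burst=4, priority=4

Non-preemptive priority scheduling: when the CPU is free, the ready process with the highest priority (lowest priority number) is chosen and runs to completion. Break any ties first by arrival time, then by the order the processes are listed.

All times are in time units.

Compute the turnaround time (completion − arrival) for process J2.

Schedule: | J1 0-2 | idle 2-3 | J2 3-9 | J4 9-16 | J5 16-20 | J3 20-26 |
Completion: J1=2  J2=9  J3=26  J4=16  J5=20
Turnaround (C−A): J1=2  J2=6  J3=20  J4=7  J5=9
Turnaround(J2) = completion − arrival = 9 − 3 = 6

6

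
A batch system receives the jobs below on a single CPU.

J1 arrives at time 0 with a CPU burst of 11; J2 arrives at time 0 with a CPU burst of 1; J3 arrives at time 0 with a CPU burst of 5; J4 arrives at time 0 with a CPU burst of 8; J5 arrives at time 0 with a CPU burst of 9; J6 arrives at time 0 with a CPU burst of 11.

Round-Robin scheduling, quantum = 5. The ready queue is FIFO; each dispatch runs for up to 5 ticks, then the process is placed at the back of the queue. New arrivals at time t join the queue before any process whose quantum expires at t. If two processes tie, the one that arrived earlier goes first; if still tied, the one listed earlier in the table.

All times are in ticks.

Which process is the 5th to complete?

Gantt: | J1 0-5 | J2 5-6 | J3 6-11 | J4 11-16 | J5 16-21 | J6 21-26 | J1 26-31 | J4 31-34 | J5 34-38 | J6 38-43 | J1 43-44 | J6 44-45 |
Completion: J1=44  J2=6  J3=11  J4=34  J5=38  J6=45
Finish order: J2 → J3 → J4 → J5 → J1 → J6

J1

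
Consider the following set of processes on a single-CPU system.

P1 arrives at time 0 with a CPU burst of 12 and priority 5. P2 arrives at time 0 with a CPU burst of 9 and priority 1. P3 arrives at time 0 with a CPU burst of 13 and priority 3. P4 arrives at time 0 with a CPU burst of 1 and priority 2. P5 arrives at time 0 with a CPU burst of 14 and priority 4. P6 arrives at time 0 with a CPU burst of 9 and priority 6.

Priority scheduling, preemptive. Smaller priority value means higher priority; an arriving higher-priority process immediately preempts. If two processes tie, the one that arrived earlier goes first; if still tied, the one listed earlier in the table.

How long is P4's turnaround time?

10

Timeline: | P2 0-9 | P4 9-10 | P3 10-23 | P5 23-37 | P1 37-49 | P6 49-58 |
Completion: P1=49  P2=9  P3=23  P4=10  P5=37  P6=58
Turnaround (C−A): P1=49  P2=9  P3=23  P4=10  P5=37  P6=58
Turnaround(P4) = completion − arrival = 10 − 0 = 10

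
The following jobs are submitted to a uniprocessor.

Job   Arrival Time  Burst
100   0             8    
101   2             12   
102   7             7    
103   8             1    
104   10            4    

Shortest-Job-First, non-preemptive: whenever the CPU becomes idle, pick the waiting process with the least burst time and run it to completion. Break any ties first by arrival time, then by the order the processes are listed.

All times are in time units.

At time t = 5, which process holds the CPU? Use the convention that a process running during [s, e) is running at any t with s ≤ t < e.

Schedule: | 100 0-8 | 103 8-9 | 102 9-16 | 104 16-20 | 101 20-32 |
Completion: 100=8  101=32  102=16  103=9  104=20
Turnaround (C−A): 100=8  101=30  102=9  103=1  104=10

100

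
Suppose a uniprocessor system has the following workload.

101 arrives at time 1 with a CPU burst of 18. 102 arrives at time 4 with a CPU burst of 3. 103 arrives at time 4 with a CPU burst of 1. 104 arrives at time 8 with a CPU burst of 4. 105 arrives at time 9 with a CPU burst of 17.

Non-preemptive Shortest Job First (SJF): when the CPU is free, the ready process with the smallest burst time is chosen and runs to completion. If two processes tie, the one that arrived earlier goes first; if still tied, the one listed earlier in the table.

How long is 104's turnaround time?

19

Gantt: | idle 0-1 | 101 1-19 | 103 19-20 | 102 20-23 | 104 23-27 | 105 27-44 |
Completion: 101=19  102=23  103=20  104=27  105=44
Turnaround(104) = completion − arrival = 27 − 8 = 19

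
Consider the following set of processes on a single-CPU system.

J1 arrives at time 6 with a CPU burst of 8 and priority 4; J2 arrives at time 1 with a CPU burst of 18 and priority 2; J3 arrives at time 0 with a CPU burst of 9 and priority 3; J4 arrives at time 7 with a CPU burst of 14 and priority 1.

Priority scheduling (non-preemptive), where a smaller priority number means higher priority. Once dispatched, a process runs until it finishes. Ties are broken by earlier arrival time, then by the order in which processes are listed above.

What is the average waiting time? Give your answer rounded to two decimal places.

Gantt: | J3 0-9 | J4 9-23 | J2 23-41 | J1 41-49 |
Completion: J1=49  J2=41  J3=9  J4=23
Waiting times: J1=35, J2=22, J3=0, J4=2
Average waiting = (35+22+0+2) / 4 = 59/4 = 14.75

14.75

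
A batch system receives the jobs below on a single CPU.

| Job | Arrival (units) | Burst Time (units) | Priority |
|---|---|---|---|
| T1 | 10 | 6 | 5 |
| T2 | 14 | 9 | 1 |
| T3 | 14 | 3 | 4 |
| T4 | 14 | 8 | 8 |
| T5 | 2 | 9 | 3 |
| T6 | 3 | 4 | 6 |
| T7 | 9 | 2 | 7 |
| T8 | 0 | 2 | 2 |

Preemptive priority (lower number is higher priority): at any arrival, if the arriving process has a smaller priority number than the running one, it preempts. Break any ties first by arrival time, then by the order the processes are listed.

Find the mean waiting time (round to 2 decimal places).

Schedule: | T8 0-2 | T5 2-11 | T1 11-14 | T2 14-23 | T3 23-26 | T1 26-29 | T6 29-33 | T7 33-35 | T4 35-43 |
Completion: T1=29  T2=23  T3=26  T4=43  T5=11  T6=33  T7=35  T8=2
Waiting times: T1=13, T2=0, T3=9, T4=21, T5=0, T6=26, T7=24, T8=0
Average waiting = (13+0+9+21+0+26+24+0) / 8 = 93/8 = 11.63

11.63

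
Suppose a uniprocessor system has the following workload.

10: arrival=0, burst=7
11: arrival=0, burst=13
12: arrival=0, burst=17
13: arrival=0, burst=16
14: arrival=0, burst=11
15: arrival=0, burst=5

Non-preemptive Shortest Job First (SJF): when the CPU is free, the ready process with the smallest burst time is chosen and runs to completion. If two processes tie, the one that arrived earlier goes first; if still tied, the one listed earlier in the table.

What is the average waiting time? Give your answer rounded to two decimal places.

21.33

Timeline: | 15 0-5 | 10 5-12 | 14 12-23 | 11 23-36 | 13 36-52 | 12 52-69 |
Completion: 10=12  11=36  12=69  13=52  14=23  15=5
Waiting times: 10=5, 11=23, 12=52, 13=36, 14=12, 15=0
Average waiting = (5+23+52+36+12+0) / 6 = 128/6 = 21.33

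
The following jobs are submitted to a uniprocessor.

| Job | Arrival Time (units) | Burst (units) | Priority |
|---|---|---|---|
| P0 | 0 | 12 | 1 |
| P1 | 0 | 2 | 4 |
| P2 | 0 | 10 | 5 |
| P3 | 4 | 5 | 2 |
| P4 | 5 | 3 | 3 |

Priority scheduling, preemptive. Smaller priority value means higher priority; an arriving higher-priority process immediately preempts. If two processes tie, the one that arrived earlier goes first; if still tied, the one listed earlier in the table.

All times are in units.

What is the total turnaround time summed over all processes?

94

Schedule: | P0 0-12 | P3 12-17 | P4 17-20 | P1 20-22 | P2 22-32 |
Completion: P0=12  P1=22  P2=32  P3=17  P4=20
Turnaround (C−A): P0=12  P1=22  P2=32  P3=13  P4=15
Turnaround = completion − arrival: P0=12, P1=22, P2=32, P3=13, P4=15
Total turnaround = 12 + 22 + 32 + 13 + 15 = 94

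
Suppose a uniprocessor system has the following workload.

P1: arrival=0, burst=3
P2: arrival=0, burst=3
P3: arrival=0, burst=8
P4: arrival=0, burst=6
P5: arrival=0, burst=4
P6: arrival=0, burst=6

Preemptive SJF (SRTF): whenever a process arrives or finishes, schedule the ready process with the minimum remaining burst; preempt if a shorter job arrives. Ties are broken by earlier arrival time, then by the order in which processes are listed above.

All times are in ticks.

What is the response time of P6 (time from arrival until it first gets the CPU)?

16

Schedule: | P1 0-3 | P2 3-6 | P5 6-10 | P4 10-16 | P6 16-22 | P3 22-30 |
Completion: P1=3  P2=6  P3=30  P4=16  P5=10  P6=22
Turnaround (C−A): P1=3  P2=6  P3=30  P4=16  P5=10  P6=22
Response(P6) = first start − arrival = 16 − 0 = 16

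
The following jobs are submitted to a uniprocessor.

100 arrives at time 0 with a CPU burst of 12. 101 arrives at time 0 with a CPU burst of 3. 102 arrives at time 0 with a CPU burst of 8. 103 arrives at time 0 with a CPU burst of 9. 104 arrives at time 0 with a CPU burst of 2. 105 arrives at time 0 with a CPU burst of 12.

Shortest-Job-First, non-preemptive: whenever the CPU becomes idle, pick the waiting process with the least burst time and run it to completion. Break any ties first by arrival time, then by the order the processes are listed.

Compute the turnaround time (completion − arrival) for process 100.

34

Gantt: | 104 0-2 | 101 2-5 | 102 5-13 | 103 13-22 | 100 22-34 | 105 34-46 |
Completion: 100=34  101=5  102=13  103=22  104=2  105=46
Turnaround(100) = completion − arrival = 34 − 0 = 34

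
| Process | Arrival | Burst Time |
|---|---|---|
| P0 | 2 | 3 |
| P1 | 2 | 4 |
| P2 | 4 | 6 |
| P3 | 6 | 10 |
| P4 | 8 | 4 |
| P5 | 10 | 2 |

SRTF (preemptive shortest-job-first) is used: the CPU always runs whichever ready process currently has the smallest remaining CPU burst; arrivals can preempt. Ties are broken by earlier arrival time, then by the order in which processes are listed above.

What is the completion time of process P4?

Gantt: | idle 0-2 | P0 2-5 | P1 5-9 | P4 9-10 | P5 10-12 | P4 12-15 | P2 15-21 | P3 21-31 |
Completion: P0=5  P1=9  P2=21  P3=31  P4=15  P5=12
Turnaround (C−A): P0=3  P1=7  P2=17  P3=25  P4=7  P5=2

15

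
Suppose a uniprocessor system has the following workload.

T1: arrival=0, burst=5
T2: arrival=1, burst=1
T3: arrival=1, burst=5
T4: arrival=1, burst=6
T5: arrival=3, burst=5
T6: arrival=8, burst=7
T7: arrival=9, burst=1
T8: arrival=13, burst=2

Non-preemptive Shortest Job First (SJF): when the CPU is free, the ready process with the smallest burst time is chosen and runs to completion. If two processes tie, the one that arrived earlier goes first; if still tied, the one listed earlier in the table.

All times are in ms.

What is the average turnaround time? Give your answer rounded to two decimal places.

11.38

Timeline: | T1 0-5 | T2 5-6 | T3 6-11 | T7 11-12 | T5 12-17 | T8 17-19 | T4 19-25 | T6 25-32 |
Completion: T1=5  T2=6  T3=11  T4=25  T5=17  T6=32  T7=12  T8=19
Turnaround (C−A): T1=5  T2=5  T3=10  T4=24  T5=14  T6=24  T7=3  T8=6
Turnaround times: T1=5, T2=5, T3=10, T4=24, T5=14, T6=24, T7=3, T8=6
Average turnaround = (5+5+10+24+14+24+3+6) / 8 = 91/8 = 11.38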